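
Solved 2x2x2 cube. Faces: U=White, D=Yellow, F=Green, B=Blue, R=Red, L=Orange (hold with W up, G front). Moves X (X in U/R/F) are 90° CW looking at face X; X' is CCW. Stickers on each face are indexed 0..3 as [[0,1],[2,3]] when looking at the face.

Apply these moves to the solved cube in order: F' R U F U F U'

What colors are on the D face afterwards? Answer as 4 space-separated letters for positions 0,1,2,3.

Answer: G O Y B

Derivation:
After move 1 (F'): F=GGGG U=WWRR R=YRYR D=OOYY L=OWOW
After move 2 (R): R=YYRR U=WGRG F=GOGY D=OBYB B=RBWB
After move 3 (U): U=RWGG F=YYGY R=RBRR B=OWWB L=GOOW
After move 4 (F): F=GYYY U=RWWO R=GBGR D=RRYB L=GOOB
After move 5 (U): U=WROW F=GBYY R=OWGR B=GOWB L=GYOB
After move 6 (F): F=YGYB U=WRBY R=OWWR D=GOYB L=GROR
After move 7 (U'): U=RYWB F=GRYB R=YGWR B=OWWB L=GOOR
Query: D face = GOYB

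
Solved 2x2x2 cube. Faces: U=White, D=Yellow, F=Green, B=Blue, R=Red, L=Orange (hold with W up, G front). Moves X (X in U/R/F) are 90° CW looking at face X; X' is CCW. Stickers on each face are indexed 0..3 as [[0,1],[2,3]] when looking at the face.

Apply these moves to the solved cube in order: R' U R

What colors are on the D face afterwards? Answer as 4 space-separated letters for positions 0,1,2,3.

After move 1 (R'): R=RRRR U=WBWB F=GWGW D=YGYG B=YBYB
After move 2 (U): U=WWBB F=RRGW R=YBRR B=OOYB L=GWOO
After move 3 (R): R=RYRB U=WRBW F=RGGG D=YYYO B=BOWB
Query: D face = YYYO

Answer: Y Y Y O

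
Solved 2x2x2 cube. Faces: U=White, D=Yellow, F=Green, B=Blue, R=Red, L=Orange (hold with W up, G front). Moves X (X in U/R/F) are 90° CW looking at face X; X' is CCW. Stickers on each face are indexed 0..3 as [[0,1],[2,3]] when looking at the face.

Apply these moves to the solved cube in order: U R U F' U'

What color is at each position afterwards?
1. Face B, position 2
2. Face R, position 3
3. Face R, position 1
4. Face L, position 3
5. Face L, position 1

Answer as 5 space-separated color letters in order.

Answer: W B Y G G

Derivation:
After move 1 (U): U=WWWW F=RRGG R=BBRR B=OOBB L=GGOO
After move 2 (R): R=RBRB U=WRWG F=RYGY D=YBYO B=WOWB
After move 3 (U): U=WWGR F=RBGY R=WORB B=GGWB L=RYOO
After move 4 (F'): F=BYRG U=WWWR R=BOYB D=YOYO L=RROG
After move 5 (U'): U=WRWW F=RRRG R=BYYB B=BOWB L=GGOG
Query 1: B[2] = W
Query 2: R[3] = B
Query 3: R[1] = Y
Query 4: L[3] = G
Query 5: L[1] = G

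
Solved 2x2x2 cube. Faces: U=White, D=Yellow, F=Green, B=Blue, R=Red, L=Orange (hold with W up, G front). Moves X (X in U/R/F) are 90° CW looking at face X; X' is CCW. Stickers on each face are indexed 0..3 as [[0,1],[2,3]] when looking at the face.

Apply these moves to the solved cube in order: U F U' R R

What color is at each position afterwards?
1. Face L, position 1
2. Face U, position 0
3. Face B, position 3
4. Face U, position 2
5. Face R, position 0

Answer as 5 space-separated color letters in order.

Answer: O W B W R

Derivation:
After move 1 (U): U=WWWW F=RRGG R=BBRR B=OOBB L=GGOO
After move 2 (F): F=GRGR U=WWOG R=WBWR D=RBYY L=GYOY
After move 3 (U'): U=WGWO F=GYGR R=GRWR B=WBBB L=OOOY
After move 4 (R): R=WGRR U=WYWR F=GBGY D=RBYW B=OBGB
After move 5 (R): R=RWRG U=WBWY F=GBGW D=RGYO B=RBYB
Query 1: L[1] = O
Query 2: U[0] = W
Query 3: B[3] = B
Query 4: U[2] = W
Query 5: R[0] = R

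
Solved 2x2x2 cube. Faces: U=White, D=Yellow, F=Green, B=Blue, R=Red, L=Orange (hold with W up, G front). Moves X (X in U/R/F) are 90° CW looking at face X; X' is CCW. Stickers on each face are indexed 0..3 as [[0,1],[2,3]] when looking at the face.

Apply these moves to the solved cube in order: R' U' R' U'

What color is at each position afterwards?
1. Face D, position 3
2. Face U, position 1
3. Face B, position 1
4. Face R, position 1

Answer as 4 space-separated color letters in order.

Answer: W R R B

Derivation:
After move 1 (R'): R=RRRR U=WBWB F=GWGW D=YGYG B=YBYB
After move 2 (U'): U=BBWW F=OOGW R=GWRR B=RRYB L=YBOO
After move 3 (R'): R=WRGR U=BYWR F=OBGW D=YOYW B=GRGB
After move 4 (U'): U=YRBW F=YBGW R=OBGR B=WRGB L=GROO
Query 1: D[3] = W
Query 2: U[1] = R
Query 3: B[1] = R
Query 4: R[1] = B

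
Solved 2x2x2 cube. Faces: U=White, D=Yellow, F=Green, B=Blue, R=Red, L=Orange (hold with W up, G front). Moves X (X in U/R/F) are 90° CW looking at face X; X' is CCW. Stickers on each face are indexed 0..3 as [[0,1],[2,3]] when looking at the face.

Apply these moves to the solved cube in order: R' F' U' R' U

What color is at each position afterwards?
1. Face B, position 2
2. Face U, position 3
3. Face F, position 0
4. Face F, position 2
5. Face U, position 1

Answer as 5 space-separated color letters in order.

Answer: O Y W G B

Derivation:
After move 1 (R'): R=RRRR U=WBWB F=GWGW D=YGYG B=YBYB
After move 2 (F'): F=WWGG U=WBRR R=GRYR D=OOYG L=OBOW
After move 3 (U'): U=BRWR F=OBGG R=WWYR B=GRYB L=YBOW
After move 4 (R'): R=WRWY U=BYWG F=ORGR D=OBYG B=GROB
After move 5 (U): U=WBGY F=WRGR R=GRWY B=YBOB L=OROW
Query 1: B[2] = O
Query 2: U[3] = Y
Query 3: F[0] = W
Query 4: F[2] = G
Query 5: U[1] = B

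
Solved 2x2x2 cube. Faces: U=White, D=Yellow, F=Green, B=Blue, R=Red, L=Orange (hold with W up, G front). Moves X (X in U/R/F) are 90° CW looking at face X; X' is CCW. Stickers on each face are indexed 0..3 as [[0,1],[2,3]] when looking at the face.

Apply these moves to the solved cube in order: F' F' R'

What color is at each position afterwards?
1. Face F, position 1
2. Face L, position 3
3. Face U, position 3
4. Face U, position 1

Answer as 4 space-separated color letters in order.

After move 1 (F'): F=GGGG U=WWRR R=YRYR D=OOYY L=OWOW
After move 2 (F'): F=GGGG U=WWYY R=OROR D=WWYY L=OROR
After move 3 (R'): R=RROO U=WBYB F=GWGY D=WGYG B=YBWB
Query 1: F[1] = W
Query 2: L[3] = R
Query 3: U[3] = B
Query 4: U[1] = B

Answer: W R B B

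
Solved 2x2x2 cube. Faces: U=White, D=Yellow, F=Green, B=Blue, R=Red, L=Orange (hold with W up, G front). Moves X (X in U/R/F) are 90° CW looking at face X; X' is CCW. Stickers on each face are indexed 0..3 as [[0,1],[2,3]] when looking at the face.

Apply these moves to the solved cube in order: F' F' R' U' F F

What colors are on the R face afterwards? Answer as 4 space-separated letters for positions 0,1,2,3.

Answer: R W B O

Derivation:
After move 1 (F'): F=GGGG U=WWRR R=YRYR D=OOYY L=OWOW
After move 2 (F'): F=GGGG U=WWYY R=OROR D=WWYY L=OROR
After move 3 (R'): R=RROO U=WBYB F=GWGY D=WGYG B=YBWB
After move 4 (U'): U=BBWY F=ORGY R=GWOO B=RRWB L=YBOR
After move 5 (F): F=GOYR U=BBRB R=WWYO D=OGYG L=YWOG
After move 6 (F): F=YGRO U=BBGW R=RWBO D=YWYG L=YOOG
Query: R face = RWBO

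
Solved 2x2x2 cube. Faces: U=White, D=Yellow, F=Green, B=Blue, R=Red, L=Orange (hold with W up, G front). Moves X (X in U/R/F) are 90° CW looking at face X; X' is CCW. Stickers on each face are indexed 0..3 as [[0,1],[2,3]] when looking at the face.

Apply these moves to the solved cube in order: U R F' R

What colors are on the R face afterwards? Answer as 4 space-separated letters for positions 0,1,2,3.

Answer: Y B B B

Derivation:
After move 1 (U): U=WWWW F=RRGG R=BBRR B=OOBB L=GGOO
After move 2 (R): R=RBRB U=WRWG F=RYGY D=YBYO B=WOWB
After move 3 (F'): F=YYRG U=WRRR R=BBYB D=GOYO L=GGOW
After move 4 (R): R=YBBB U=WYRG F=YORO D=GWYW B=RORB
Query: R face = YBBB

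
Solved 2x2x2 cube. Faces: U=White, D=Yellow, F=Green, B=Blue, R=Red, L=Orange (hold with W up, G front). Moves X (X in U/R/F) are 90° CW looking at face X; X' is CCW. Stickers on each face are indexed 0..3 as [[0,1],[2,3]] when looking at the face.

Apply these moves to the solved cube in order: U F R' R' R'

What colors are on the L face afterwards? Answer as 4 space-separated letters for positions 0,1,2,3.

After move 1 (U): U=WWWW F=RRGG R=BBRR B=OOBB L=GGOO
After move 2 (F): F=GRGR U=WWOG R=WBWR D=RBYY L=GYOY
After move 3 (R'): R=BRWW U=WBOO F=GWGG D=RRYR B=YOBB
After move 4 (R'): R=RWBW U=WBOY F=GBGO D=RWYG B=RORB
After move 5 (R'): R=WWRB U=WROR F=GBGY D=RBYO B=GOWB
Query: L face = GYOY

Answer: G Y O Y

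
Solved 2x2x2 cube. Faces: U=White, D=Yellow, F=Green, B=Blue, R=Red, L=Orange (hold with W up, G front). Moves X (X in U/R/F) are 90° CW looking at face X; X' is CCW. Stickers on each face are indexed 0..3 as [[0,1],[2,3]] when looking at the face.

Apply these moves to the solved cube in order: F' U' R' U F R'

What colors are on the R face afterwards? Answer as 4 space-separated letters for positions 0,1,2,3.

After move 1 (F'): F=GGGG U=WWRR R=YRYR D=OOYY L=OWOW
After move 2 (U'): U=WRWR F=OWGG R=GGYR B=YRBB L=BBOW
After move 3 (R'): R=GRGY U=WBWY F=ORGR D=OWYG B=YROB
After move 4 (U): U=WWYB F=GRGR R=YRGY B=BBOB L=OROW
After move 5 (F): F=GGRR U=WWWR R=YRBY D=GYYG L=OOOW
After move 6 (R'): R=RYYB U=WOWB F=GWRR D=GGYR B=GBYB
Query: R face = RYYB

Answer: R Y Y B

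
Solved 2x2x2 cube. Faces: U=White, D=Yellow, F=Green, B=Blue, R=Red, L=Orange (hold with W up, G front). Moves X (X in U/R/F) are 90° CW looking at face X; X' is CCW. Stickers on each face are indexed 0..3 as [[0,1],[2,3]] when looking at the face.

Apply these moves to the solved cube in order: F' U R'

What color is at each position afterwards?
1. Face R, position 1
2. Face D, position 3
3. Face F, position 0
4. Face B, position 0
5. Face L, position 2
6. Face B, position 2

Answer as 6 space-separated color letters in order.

After move 1 (F'): F=GGGG U=WWRR R=YRYR D=OOYY L=OWOW
After move 2 (U): U=RWRW F=YRGG R=BBYR B=OWBB L=GGOW
After move 3 (R'): R=BRBY U=RBRO F=YWGW D=ORYG B=YWOB
Query 1: R[1] = R
Query 2: D[3] = G
Query 3: F[0] = Y
Query 4: B[0] = Y
Query 5: L[2] = O
Query 6: B[2] = O

Answer: R G Y Y O O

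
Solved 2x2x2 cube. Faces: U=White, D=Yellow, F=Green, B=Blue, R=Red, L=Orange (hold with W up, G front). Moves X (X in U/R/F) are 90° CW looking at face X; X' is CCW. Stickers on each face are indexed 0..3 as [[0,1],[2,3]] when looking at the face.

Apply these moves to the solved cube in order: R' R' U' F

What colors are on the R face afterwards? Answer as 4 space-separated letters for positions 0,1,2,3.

After move 1 (R'): R=RRRR U=WBWB F=GWGW D=YGYG B=YBYB
After move 2 (R'): R=RRRR U=WYWY F=GBGB D=YWYW B=GBGB
After move 3 (U'): U=YYWW F=OOGB R=GBRR B=RRGB L=GBOO
After move 4 (F): F=GOBO U=YYOB R=WBWR D=RGYW L=GYOW
Query: R face = WBWR

Answer: W B W R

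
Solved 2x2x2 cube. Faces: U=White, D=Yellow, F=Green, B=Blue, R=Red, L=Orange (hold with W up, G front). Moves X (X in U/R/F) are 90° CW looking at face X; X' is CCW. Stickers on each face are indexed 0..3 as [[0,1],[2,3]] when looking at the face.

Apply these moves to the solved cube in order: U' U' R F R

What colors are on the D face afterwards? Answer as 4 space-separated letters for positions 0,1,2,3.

After move 1 (U'): U=WWWW F=OOGG R=GGRR B=RRBB L=BBOO
After move 2 (U'): U=WWWW F=BBGG R=OORR B=GGBB L=RROO
After move 3 (R): R=RORO U=WBWG F=BYGY D=YBYG B=WGWB
After move 4 (F): F=GBYY U=WBOR R=WOGO D=RRYG L=RYOB
After move 5 (R): R=GWOO U=WBOY F=GRYG D=RWYW B=RGBB
Query: D face = RWYW

Answer: R W Y W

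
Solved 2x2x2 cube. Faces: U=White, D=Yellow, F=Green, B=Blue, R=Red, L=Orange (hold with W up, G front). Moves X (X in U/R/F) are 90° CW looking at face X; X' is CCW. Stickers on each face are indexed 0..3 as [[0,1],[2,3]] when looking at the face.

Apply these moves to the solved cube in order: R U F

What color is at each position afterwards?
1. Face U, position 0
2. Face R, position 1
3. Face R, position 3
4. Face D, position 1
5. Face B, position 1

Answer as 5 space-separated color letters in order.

Answer: W B R W O

Derivation:
After move 1 (R): R=RRRR U=WGWG F=GYGY D=YBYB B=WBWB
After move 2 (U): U=WWGG F=RRGY R=WBRR B=OOWB L=GYOO
After move 3 (F): F=GRYR U=WWOY R=GBGR D=RWYB L=GYOB
Query 1: U[0] = W
Query 2: R[1] = B
Query 3: R[3] = R
Query 4: D[1] = W
Query 5: B[1] = O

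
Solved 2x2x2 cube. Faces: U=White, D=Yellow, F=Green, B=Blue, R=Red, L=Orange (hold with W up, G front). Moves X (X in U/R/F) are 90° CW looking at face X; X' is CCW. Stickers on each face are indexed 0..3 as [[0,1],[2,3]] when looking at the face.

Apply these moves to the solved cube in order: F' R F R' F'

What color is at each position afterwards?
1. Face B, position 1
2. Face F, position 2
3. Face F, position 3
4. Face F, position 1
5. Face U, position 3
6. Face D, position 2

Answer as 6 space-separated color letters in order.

Answer: B G Y W R Y

Derivation:
After move 1 (F'): F=GGGG U=WWRR R=YRYR D=OOYY L=OWOW
After move 2 (R): R=YYRR U=WGRG F=GOGY D=OBYB B=RBWB
After move 3 (F): F=GGYO U=WGWW R=RYGR D=RYYB L=OOOB
After move 4 (R'): R=YRRG U=WWWR F=GGYW D=RGYO B=BBYB
After move 5 (F'): F=GWGY U=WWYR R=GRRG D=OBYO L=OROW
Query 1: B[1] = B
Query 2: F[2] = G
Query 3: F[3] = Y
Query 4: F[1] = W
Query 5: U[3] = R
Query 6: D[2] = Y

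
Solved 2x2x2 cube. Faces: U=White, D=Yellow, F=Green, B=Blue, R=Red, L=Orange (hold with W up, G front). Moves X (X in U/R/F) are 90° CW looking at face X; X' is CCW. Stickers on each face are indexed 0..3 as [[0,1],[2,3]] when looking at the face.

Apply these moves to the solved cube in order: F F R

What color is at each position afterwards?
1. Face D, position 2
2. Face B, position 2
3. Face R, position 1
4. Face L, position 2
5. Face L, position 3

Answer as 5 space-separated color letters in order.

After move 1 (F): F=GGGG U=WWOO R=WRWR D=RRYY L=OYOY
After move 2 (F): F=GGGG U=WWYY R=OROR D=WWYY L=OROR
After move 3 (R): R=OORR U=WGYG F=GWGY D=WBYB B=YBWB
Query 1: D[2] = Y
Query 2: B[2] = W
Query 3: R[1] = O
Query 4: L[2] = O
Query 5: L[3] = R

Answer: Y W O O R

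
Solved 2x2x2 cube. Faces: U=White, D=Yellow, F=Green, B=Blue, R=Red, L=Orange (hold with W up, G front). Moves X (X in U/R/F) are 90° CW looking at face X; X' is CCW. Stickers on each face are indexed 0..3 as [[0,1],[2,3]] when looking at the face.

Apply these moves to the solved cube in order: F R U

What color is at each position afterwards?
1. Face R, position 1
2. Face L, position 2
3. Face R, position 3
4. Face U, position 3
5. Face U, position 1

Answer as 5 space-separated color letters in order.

Answer: B O R G W

Derivation:
After move 1 (F): F=GGGG U=WWOO R=WRWR D=RRYY L=OYOY
After move 2 (R): R=WWRR U=WGOG F=GRGY D=RBYB B=OBWB
After move 3 (U): U=OWGG F=WWGY R=OBRR B=OYWB L=GROY
Query 1: R[1] = B
Query 2: L[2] = O
Query 3: R[3] = R
Query 4: U[3] = G
Query 5: U[1] = W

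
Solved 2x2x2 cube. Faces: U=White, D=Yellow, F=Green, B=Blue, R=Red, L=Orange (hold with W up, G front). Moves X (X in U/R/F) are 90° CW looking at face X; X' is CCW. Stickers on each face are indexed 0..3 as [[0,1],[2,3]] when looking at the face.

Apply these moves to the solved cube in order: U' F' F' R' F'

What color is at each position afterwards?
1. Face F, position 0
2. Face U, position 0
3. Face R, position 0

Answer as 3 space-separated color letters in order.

After move 1 (U'): U=WWWW F=OOGG R=GGRR B=RRBB L=BBOO
After move 2 (F'): F=OGOG U=WWGR R=YGYR D=BOYY L=BWOW
After move 3 (F'): F=GGOO U=WWYY R=OGBR D=WWYY L=BROG
After move 4 (R'): R=GROB U=WBYR F=GWOY D=WGYO B=YRWB
After move 5 (F'): F=WYGO U=WBGO R=GRWB D=RGYO L=BROY
Query 1: F[0] = W
Query 2: U[0] = W
Query 3: R[0] = G

Answer: W W G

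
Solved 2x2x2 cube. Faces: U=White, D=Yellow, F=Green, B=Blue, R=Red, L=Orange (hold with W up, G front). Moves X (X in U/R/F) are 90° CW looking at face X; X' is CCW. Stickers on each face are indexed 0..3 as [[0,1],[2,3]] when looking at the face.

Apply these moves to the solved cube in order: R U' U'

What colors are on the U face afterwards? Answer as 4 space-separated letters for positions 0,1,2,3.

Answer: G W G W

Derivation:
After move 1 (R): R=RRRR U=WGWG F=GYGY D=YBYB B=WBWB
After move 2 (U'): U=GGWW F=OOGY R=GYRR B=RRWB L=WBOO
After move 3 (U'): U=GWGW F=WBGY R=OORR B=GYWB L=RROO
Query: U face = GWGW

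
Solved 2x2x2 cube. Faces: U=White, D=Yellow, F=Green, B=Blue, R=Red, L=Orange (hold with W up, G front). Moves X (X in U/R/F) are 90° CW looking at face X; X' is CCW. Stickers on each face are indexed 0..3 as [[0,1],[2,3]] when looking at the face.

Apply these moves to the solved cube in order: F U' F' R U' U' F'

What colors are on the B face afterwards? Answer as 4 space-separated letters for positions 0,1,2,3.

After move 1 (F): F=GGGG U=WWOO R=WRWR D=RRYY L=OYOY
After move 2 (U'): U=WOWO F=OYGG R=GGWR B=WRBB L=BBOY
After move 3 (F'): F=YGOG U=WOGW R=RGRR D=BYYY L=BOOW
After move 4 (R): R=RRRG U=WGGG F=YYOY D=BBYW B=WROB
After move 5 (U'): U=GGWG F=BOOY R=YYRG B=RROB L=WROW
After move 6 (U'): U=GGGW F=WROY R=BORG B=YYOB L=RROW
After move 7 (F'): F=RYWO U=GGBR R=BOBG D=RWYW L=RWOG
Query: B face = YYOB

Answer: Y Y O B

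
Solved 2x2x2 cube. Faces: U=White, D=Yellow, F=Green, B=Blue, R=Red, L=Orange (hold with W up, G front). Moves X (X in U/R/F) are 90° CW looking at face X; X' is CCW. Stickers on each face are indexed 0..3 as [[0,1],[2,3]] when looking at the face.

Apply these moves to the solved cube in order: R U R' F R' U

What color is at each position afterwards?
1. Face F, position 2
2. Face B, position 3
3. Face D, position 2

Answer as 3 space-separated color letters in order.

After move 1 (R): R=RRRR U=WGWG F=GYGY D=YBYB B=WBWB
After move 2 (U): U=WWGG F=RRGY R=WBRR B=OOWB L=GYOO
After move 3 (R'): R=BRWR U=WWGO F=RWGG D=YRYY B=BOBB
After move 4 (F): F=GRGW U=WWOY R=GROR D=WBYY L=GYOR
After move 5 (R'): R=RRGO U=WBOB F=GWGY D=WRYW B=YOBB
After move 6 (U): U=OWBB F=RRGY R=YOGO B=GYBB L=GWOR
Query 1: F[2] = G
Query 2: B[3] = B
Query 3: D[2] = Y

Answer: G B Y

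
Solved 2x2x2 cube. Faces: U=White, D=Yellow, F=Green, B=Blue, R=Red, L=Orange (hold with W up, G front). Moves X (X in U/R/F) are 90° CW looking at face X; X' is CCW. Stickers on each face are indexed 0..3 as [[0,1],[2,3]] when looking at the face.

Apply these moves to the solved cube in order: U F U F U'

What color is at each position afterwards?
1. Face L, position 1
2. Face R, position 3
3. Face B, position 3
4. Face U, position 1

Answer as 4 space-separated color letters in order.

Answer: Y R B R

Derivation:
After move 1 (U): U=WWWW F=RRGG R=BBRR B=OOBB L=GGOO
After move 2 (F): F=GRGR U=WWOG R=WBWR D=RBYY L=GYOY
After move 3 (U): U=OWGW F=WBGR R=OOWR B=GYBB L=GROY
After move 4 (F): F=GWRB U=OWYR R=GOWR D=WOYY L=GROB
After move 5 (U'): U=WROY F=GRRB R=GWWR B=GOBB L=GYOB
Query 1: L[1] = Y
Query 2: R[3] = R
Query 3: B[3] = B
Query 4: U[1] = R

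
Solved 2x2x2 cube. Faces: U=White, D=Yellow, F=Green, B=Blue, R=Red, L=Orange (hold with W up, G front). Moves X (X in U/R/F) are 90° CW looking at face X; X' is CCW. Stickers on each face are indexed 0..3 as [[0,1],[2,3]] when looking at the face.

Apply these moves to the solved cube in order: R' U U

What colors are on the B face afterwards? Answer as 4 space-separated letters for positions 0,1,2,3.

Answer: G W Y B

Derivation:
After move 1 (R'): R=RRRR U=WBWB F=GWGW D=YGYG B=YBYB
After move 2 (U): U=WWBB F=RRGW R=YBRR B=OOYB L=GWOO
After move 3 (U): U=BWBW F=YBGW R=OORR B=GWYB L=RROO
Query: B face = GWYB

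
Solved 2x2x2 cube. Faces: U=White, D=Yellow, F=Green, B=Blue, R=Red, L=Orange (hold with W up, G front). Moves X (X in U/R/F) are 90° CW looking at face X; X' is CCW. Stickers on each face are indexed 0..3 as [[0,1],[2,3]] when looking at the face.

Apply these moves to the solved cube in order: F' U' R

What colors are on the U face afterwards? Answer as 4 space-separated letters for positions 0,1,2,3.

After move 1 (F'): F=GGGG U=WWRR R=YRYR D=OOYY L=OWOW
After move 2 (U'): U=WRWR F=OWGG R=GGYR B=YRBB L=BBOW
After move 3 (R): R=YGRG U=WWWG F=OOGY D=OBYY B=RRRB
Query: U face = WWWG

Answer: W W W G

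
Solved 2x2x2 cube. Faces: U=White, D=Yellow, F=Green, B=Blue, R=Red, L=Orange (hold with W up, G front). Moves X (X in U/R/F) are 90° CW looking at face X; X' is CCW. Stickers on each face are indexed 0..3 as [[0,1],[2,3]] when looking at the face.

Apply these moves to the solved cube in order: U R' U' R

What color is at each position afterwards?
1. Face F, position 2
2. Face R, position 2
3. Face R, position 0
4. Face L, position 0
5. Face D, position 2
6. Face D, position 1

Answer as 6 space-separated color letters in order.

Answer: G R B Y Y Y

Derivation:
After move 1 (U): U=WWWW F=RRGG R=BBRR B=OOBB L=GGOO
After move 2 (R'): R=BRBR U=WBWO F=RWGW D=YRYG B=YOYB
After move 3 (U'): U=BOWW F=GGGW R=RWBR B=BRYB L=YOOO
After move 4 (R): R=BRRW U=BGWW F=GRGG D=YYYB B=WROB
Query 1: F[2] = G
Query 2: R[2] = R
Query 3: R[0] = B
Query 4: L[0] = Y
Query 5: D[2] = Y
Query 6: D[1] = Y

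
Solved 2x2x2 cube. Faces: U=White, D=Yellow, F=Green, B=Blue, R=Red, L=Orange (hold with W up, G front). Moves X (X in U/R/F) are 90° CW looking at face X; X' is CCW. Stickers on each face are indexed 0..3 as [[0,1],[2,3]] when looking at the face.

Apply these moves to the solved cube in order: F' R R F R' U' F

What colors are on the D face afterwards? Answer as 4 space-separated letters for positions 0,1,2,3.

Answer: R G Y B

Derivation:
After move 1 (F'): F=GGGG U=WWRR R=YRYR D=OOYY L=OWOW
After move 2 (R): R=YYRR U=WGRG F=GOGY D=OBYB B=RBWB
After move 3 (R): R=RYRY U=WORY F=GBGB D=OWYR B=GBGB
After move 4 (F): F=GGBB U=WOWW R=RYYY D=RRYR L=OOOW
After move 5 (R'): R=YYRY U=WGWG F=GOBW D=RGYB B=RBRB
After move 6 (U'): U=GGWW F=OOBW R=GORY B=YYRB L=RBOW
After move 7 (F): F=BOWO U=GGWB R=WOWY D=RGYB L=RROG
Query: D face = RGYB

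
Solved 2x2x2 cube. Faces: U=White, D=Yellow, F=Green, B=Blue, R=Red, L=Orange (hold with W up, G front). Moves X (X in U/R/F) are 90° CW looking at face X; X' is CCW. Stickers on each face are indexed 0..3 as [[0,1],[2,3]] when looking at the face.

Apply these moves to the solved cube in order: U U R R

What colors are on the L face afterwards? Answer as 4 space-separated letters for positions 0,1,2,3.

Answer: R R O O

Derivation:
After move 1 (U): U=WWWW F=RRGG R=BBRR B=OOBB L=GGOO
After move 2 (U): U=WWWW F=BBGG R=OORR B=GGBB L=RROO
After move 3 (R): R=RORO U=WBWG F=BYGY D=YBYG B=WGWB
After move 4 (R): R=RROO U=WYWY F=BBGG D=YWYW B=GGBB
Query: L face = RROO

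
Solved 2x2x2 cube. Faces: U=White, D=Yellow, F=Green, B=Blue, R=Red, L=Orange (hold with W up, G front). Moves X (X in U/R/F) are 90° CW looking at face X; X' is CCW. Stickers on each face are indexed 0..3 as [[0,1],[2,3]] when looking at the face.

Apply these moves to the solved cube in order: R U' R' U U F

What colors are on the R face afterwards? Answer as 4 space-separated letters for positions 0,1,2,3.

After move 1 (R): R=RRRR U=WGWG F=GYGY D=YBYB B=WBWB
After move 2 (U'): U=GGWW F=OOGY R=GYRR B=RRWB L=WBOO
After move 3 (R'): R=YRGR U=GWWR F=OGGW D=YOYY B=BRBB
After move 4 (U): U=WGRW F=YRGW R=BRGR B=WBBB L=OGOO
After move 5 (U): U=RWWG F=BRGW R=WBGR B=OGBB L=YROO
After move 6 (F): F=GBWR U=RWOR R=WBGR D=GWYY L=YYOO
Query: R face = WBGR

Answer: W B G R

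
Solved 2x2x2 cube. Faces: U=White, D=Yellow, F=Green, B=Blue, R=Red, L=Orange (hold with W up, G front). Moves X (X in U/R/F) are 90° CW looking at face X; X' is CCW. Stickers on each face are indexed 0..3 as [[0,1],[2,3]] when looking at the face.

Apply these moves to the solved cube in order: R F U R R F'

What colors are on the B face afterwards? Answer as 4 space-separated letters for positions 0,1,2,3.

After move 1 (R): R=RRRR U=WGWG F=GYGY D=YBYB B=WBWB
After move 2 (F): F=GGYY U=WGOO R=WRGR D=RRYB L=OYOB
After move 3 (U): U=OWOG F=WRYY R=WBGR B=OYWB L=GGOB
After move 4 (R): R=GWRB U=OROY F=WRYB D=RWYO B=GYWB
After move 5 (R): R=RGBW U=OROB F=WWYO D=RWYG B=YYRB
After move 6 (F'): F=WOWY U=ORRB R=WGRW D=GBYG L=GBOO
Query: B face = YYRB

Answer: Y Y R B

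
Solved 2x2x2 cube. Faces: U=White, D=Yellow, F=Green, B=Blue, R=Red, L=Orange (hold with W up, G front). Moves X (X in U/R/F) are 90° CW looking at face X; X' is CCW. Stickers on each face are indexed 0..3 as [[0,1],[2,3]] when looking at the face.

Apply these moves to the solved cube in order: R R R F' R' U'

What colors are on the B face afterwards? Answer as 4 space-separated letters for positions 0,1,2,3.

Answer: R R O B

Derivation:
After move 1 (R): R=RRRR U=WGWG F=GYGY D=YBYB B=WBWB
After move 2 (R): R=RRRR U=WYWY F=GBGB D=YWYW B=GBGB
After move 3 (R): R=RRRR U=WBWB F=GWGW D=YGYG B=YBYB
After move 4 (F'): F=WWGG U=WBRR R=GRYR D=OOYG L=OBOW
After move 5 (R'): R=RRGY U=WYRY F=WBGR D=OWYG B=GBOB
After move 6 (U'): U=YYWR F=OBGR R=WBGY B=RROB L=GBOW
Query: B face = RROB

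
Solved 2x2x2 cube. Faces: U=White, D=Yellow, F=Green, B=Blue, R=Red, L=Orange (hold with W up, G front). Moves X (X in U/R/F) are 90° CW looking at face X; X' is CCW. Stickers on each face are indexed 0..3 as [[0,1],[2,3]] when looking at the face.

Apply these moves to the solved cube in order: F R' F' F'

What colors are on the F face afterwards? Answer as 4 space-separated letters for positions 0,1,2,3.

Answer: O G W G

Derivation:
After move 1 (F): F=GGGG U=WWOO R=WRWR D=RRYY L=OYOY
After move 2 (R'): R=RRWW U=WBOB F=GWGO D=RGYG B=YBRB
After move 3 (F'): F=WOGG U=WBRW R=GRRW D=YYYG L=OBOO
After move 4 (F'): F=OGWG U=WBGR R=YRYW D=BOYG L=OWOR
Query: F face = OGWG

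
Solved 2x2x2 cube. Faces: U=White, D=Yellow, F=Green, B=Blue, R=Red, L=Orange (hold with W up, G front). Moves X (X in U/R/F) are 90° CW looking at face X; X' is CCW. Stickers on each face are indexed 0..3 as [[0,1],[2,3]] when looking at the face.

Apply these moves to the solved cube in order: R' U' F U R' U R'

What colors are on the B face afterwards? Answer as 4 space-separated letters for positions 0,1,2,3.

Answer: O O W B

Derivation:
After move 1 (R'): R=RRRR U=WBWB F=GWGW D=YGYG B=YBYB
After move 2 (U'): U=BBWW F=OOGW R=GWRR B=RRYB L=YBOO
After move 3 (F): F=GOWO U=BBOB R=WWWR D=RGYG L=YYOG
After move 4 (U): U=OBBB F=WWWO R=RRWR B=YYYB L=GOOG
After move 5 (R'): R=RRRW U=OYBY F=WBWB D=RWYO B=GYGB
After move 6 (U): U=BOYY F=RRWB R=GYRW B=GOGB L=WBOG
After move 7 (R'): R=YWGR U=BGYG F=ROWY D=RRYB B=OOWB
Query: B face = OOWB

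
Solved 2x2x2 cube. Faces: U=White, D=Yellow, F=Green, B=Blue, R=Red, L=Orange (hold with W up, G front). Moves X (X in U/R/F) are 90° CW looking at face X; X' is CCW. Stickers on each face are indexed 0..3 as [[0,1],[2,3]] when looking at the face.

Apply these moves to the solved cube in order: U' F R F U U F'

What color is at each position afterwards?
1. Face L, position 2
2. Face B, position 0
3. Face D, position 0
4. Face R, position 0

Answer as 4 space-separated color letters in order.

Answer: O G W W

Derivation:
After move 1 (U'): U=WWWW F=OOGG R=GGRR B=RRBB L=BBOO
After move 2 (F): F=GOGO U=WWOB R=WGWR D=RGYY L=BYOY
After move 3 (R): R=WWRG U=WOOO F=GGGY D=RBYR B=BRWB
After move 4 (F): F=GGYG U=WOYY R=OWOG D=RWYR L=BROB
After move 5 (U): U=YWYO F=OWYG R=BROG B=BRWB L=GGOB
After move 6 (U): U=YYOW F=BRYG R=BROG B=GGWB L=OWOB
After move 7 (F'): F=RGBY U=YYBO R=WRRG D=WBYR L=OWOO
Query 1: L[2] = O
Query 2: B[0] = G
Query 3: D[0] = W
Query 4: R[0] = W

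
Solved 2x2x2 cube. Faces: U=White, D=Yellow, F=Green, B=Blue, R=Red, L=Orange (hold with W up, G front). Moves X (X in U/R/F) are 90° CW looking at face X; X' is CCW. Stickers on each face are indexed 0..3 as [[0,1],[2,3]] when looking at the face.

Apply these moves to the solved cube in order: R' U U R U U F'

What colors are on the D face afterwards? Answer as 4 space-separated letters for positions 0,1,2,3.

After move 1 (R'): R=RRRR U=WBWB F=GWGW D=YGYG B=YBYB
After move 2 (U): U=WWBB F=RRGW R=YBRR B=OOYB L=GWOO
After move 3 (U): U=BWBW F=YBGW R=OORR B=GWYB L=RROO
After move 4 (R): R=RORO U=BBBW F=YGGG D=YYYG B=WWWB
After move 5 (U): U=BBWB F=ROGG R=WWRO B=RRWB L=YGOO
After move 6 (U): U=WBBB F=WWGG R=RRRO B=YGWB L=ROOO
After move 7 (F'): F=WGWG U=WBRR R=YRYO D=OOYG L=RBOB
Query: D face = OOYG

Answer: O O Y G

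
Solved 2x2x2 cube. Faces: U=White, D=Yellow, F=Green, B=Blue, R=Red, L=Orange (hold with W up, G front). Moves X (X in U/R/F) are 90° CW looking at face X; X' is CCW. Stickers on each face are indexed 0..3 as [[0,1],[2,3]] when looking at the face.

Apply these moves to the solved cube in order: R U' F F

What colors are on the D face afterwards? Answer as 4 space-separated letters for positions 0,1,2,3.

Answer: W W Y B

Derivation:
After move 1 (R): R=RRRR U=WGWG F=GYGY D=YBYB B=WBWB
After move 2 (U'): U=GGWW F=OOGY R=GYRR B=RRWB L=WBOO
After move 3 (F): F=GOYO U=GGOB R=WYWR D=RGYB L=WYOB
After move 4 (F): F=YGOO U=GGBY R=OYBR D=WWYB L=WROG
Query: D face = WWYB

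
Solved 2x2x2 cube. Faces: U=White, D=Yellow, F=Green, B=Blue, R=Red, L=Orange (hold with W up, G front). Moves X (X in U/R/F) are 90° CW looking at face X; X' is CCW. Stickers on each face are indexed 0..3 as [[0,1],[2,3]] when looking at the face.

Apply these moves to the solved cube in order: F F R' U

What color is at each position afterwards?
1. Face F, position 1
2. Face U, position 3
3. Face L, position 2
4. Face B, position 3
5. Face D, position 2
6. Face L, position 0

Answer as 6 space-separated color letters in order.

After move 1 (F): F=GGGG U=WWOO R=WRWR D=RRYY L=OYOY
After move 2 (F): F=GGGG U=WWYY R=OROR D=WWYY L=OROR
After move 3 (R'): R=RROO U=WBYB F=GWGY D=WGYG B=YBWB
After move 4 (U): U=YWBB F=RRGY R=YBOO B=ORWB L=GWOR
Query 1: F[1] = R
Query 2: U[3] = B
Query 3: L[2] = O
Query 4: B[3] = B
Query 5: D[2] = Y
Query 6: L[0] = G

Answer: R B O B Y G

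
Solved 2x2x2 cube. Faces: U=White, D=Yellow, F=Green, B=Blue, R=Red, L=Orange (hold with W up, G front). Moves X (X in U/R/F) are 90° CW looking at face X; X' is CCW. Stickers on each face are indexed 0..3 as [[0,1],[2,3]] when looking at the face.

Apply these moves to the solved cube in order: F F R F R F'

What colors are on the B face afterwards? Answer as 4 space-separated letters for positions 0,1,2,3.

After move 1 (F): F=GGGG U=WWOO R=WRWR D=RRYY L=OYOY
After move 2 (F): F=GGGG U=WWYY R=OROR D=WWYY L=OROR
After move 3 (R): R=OORR U=WGYG F=GWGY D=WBYB B=YBWB
After move 4 (F): F=GGYW U=WGRR R=YOGR D=ROYB L=OWOB
After move 5 (R): R=GYRO U=WGRW F=GOYB D=RWYY B=RBGB
After move 6 (F'): F=OBGY U=WGGR R=WYRO D=WBYY L=OWOR
Query: B face = RBGB

Answer: R B G B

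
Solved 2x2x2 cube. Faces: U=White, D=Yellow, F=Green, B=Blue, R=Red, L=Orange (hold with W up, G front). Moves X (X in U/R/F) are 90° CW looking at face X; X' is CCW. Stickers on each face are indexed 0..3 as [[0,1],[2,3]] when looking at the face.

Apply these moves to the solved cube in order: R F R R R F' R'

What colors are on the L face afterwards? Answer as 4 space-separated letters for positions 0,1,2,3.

Answer: O W O O

Derivation:
After move 1 (R): R=RRRR U=WGWG F=GYGY D=YBYB B=WBWB
After move 2 (F): F=GGYY U=WGOO R=WRGR D=RRYB L=OYOB
After move 3 (R): R=GWRR U=WGOY F=GRYB D=RWYW B=OBGB
After move 4 (R): R=RGRW U=WROB F=GWYW D=RGYO B=YBGB
After move 5 (R): R=RRWG U=WWOW F=GGYO D=RGYY B=BBRB
After move 6 (F'): F=GOGY U=WWRW R=GRRG D=YBYY L=OWOO
After move 7 (R'): R=RGGR U=WRRB F=GWGW D=YOYY B=YBBB
Query: L face = OWOO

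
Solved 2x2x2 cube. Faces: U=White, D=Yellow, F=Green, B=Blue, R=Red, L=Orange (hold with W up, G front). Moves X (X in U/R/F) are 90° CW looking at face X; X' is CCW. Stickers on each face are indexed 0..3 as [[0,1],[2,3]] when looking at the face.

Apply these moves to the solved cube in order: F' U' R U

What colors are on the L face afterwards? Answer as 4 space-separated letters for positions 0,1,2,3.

Answer: O O O W

Derivation:
After move 1 (F'): F=GGGG U=WWRR R=YRYR D=OOYY L=OWOW
After move 2 (U'): U=WRWR F=OWGG R=GGYR B=YRBB L=BBOW
After move 3 (R): R=YGRG U=WWWG F=OOGY D=OBYY B=RRRB
After move 4 (U): U=WWGW F=YGGY R=RRRG B=BBRB L=OOOW
Query: L face = OOOW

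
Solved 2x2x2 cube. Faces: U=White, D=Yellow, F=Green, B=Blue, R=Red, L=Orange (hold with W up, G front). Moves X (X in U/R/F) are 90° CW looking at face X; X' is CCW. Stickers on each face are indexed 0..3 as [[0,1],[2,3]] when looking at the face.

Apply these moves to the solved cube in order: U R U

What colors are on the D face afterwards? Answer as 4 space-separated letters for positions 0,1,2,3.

After move 1 (U): U=WWWW F=RRGG R=BBRR B=OOBB L=GGOO
After move 2 (R): R=RBRB U=WRWG F=RYGY D=YBYO B=WOWB
After move 3 (U): U=WWGR F=RBGY R=WORB B=GGWB L=RYOO
Query: D face = YBYO

Answer: Y B Y O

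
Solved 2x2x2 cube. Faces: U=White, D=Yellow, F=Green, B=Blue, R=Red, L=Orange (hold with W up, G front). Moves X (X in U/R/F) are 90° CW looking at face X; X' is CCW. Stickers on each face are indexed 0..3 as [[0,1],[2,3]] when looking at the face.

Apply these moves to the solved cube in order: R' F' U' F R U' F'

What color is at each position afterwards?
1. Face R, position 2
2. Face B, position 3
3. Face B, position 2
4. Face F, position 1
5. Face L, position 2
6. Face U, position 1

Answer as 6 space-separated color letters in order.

Answer: Y B R G O B

Derivation:
After move 1 (R'): R=RRRR U=WBWB F=GWGW D=YGYG B=YBYB
After move 2 (F'): F=WWGG U=WBRR R=GRYR D=OOYG L=OBOW
After move 3 (U'): U=BRWR F=OBGG R=WWYR B=GRYB L=YBOW
After move 4 (F): F=GOGB U=BRWB R=WWRR D=YWYG L=YOOO
After move 5 (R): R=RWRW U=BOWB F=GWGG D=YYYG B=BRRB
After move 6 (U'): U=OBBW F=YOGG R=GWRW B=RWRB L=BROO
After move 7 (F'): F=OGYG U=OBGR R=YWYW D=ROYG L=BWOB
Query 1: R[2] = Y
Query 2: B[3] = B
Query 3: B[2] = R
Query 4: F[1] = G
Query 5: L[2] = O
Query 6: U[1] = B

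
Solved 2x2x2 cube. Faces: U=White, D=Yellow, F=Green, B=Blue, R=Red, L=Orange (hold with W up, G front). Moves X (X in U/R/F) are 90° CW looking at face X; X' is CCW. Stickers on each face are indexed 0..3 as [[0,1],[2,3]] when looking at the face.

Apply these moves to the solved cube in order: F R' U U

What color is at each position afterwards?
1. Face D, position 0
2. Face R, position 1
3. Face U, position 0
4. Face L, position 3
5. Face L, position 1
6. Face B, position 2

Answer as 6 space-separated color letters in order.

Answer: R Y B Y R R

Derivation:
After move 1 (F): F=GGGG U=WWOO R=WRWR D=RRYY L=OYOY
After move 2 (R'): R=RRWW U=WBOB F=GWGO D=RGYG B=YBRB
After move 3 (U): U=OWBB F=RRGO R=YBWW B=OYRB L=GWOY
After move 4 (U): U=BOBW F=YBGO R=OYWW B=GWRB L=RROY
Query 1: D[0] = R
Query 2: R[1] = Y
Query 3: U[0] = B
Query 4: L[3] = Y
Query 5: L[1] = R
Query 6: B[2] = R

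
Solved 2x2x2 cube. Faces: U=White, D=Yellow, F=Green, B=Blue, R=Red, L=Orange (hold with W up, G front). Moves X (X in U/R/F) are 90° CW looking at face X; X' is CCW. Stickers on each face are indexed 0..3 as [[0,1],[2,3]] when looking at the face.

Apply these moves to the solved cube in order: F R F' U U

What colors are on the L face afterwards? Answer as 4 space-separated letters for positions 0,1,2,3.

After move 1 (F): F=GGGG U=WWOO R=WRWR D=RRYY L=OYOY
After move 2 (R): R=WWRR U=WGOG F=GRGY D=RBYB B=OBWB
After move 3 (F'): F=RYGG U=WGWR R=BWRR D=YYYB L=OGOO
After move 4 (U): U=WWRG F=BWGG R=OBRR B=OGWB L=RYOO
After move 5 (U): U=RWGW F=OBGG R=OGRR B=RYWB L=BWOO
Query: L face = BWOO

Answer: B W O O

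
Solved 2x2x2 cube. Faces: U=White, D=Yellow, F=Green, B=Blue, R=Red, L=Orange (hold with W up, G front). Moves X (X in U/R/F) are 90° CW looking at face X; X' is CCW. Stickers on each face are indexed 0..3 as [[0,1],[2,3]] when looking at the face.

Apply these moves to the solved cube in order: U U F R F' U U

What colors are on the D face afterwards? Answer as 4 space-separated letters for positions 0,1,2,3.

Answer: Y Y Y G

Derivation:
After move 1 (U): U=WWWW F=RRGG R=BBRR B=OOBB L=GGOO
After move 2 (U): U=WWWW F=BBGG R=OORR B=GGBB L=RROO
After move 3 (F): F=GBGB U=WWOR R=WOWR D=ROYY L=RYOY
After move 4 (R): R=WWRO U=WBOB F=GOGY D=RBYG B=RGWB
After move 5 (F'): F=OYGG U=WBWR R=BWRO D=YYYG L=RBOO
After move 6 (U): U=WWRB F=BWGG R=RGRO B=RBWB L=OYOO
After move 7 (U): U=RWBW F=RGGG R=RBRO B=OYWB L=BWOO
Query: D face = YYYG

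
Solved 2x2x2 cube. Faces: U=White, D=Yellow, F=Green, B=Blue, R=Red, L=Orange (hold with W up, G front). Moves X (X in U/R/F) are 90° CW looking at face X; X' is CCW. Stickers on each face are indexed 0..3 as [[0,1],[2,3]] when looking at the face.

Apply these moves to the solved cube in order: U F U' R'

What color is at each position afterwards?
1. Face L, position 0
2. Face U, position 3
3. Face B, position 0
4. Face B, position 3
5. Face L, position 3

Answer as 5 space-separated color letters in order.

Answer: O W Y B Y

Derivation:
After move 1 (U): U=WWWW F=RRGG R=BBRR B=OOBB L=GGOO
After move 2 (F): F=GRGR U=WWOG R=WBWR D=RBYY L=GYOY
After move 3 (U'): U=WGWO F=GYGR R=GRWR B=WBBB L=OOOY
After move 4 (R'): R=RRGW U=WBWW F=GGGO D=RYYR B=YBBB
Query 1: L[0] = O
Query 2: U[3] = W
Query 3: B[0] = Y
Query 4: B[3] = B
Query 5: L[3] = Y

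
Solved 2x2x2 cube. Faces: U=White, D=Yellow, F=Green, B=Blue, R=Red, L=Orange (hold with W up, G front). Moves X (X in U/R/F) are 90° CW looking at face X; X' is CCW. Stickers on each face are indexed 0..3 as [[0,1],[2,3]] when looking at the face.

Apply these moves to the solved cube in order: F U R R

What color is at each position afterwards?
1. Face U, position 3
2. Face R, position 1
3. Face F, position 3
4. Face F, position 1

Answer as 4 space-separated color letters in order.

Answer: Y W O B

Derivation:
After move 1 (F): F=GGGG U=WWOO R=WRWR D=RRYY L=OYOY
After move 2 (U): U=OWOW F=WRGG R=BBWR B=OYBB L=GGOY
After move 3 (R): R=WBRB U=OROG F=WRGY D=RBYO B=WYWB
After move 4 (R): R=RWBB U=OROY F=WBGO D=RWYW B=GYRB
Query 1: U[3] = Y
Query 2: R[1] = W
Query 3: F[3] = O
Query 4: F[1] = B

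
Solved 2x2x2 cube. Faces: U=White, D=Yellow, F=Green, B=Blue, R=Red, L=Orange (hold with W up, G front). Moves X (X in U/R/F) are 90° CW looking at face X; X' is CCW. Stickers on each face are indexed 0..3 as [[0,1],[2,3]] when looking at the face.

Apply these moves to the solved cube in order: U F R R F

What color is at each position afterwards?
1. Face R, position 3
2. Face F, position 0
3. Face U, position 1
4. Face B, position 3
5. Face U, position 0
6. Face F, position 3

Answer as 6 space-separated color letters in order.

After move 1 (U): U=WWWW F=RRGG R=BBRR B=OOBB L=GGOO
After move 2 (F): F=GRGR U=WWOG R=WBWR D=RBYY L=GYOY
After move 3 (R): R=WWRB U=WROR F=GBGY D=RBYO B=GOWB
After move 4 (R): R=RWBW U=WBOY F=GBGO D=RWYG B=RORB
After move 5 (F): F=GGOB U=WBYY R=OWYW D=BRYG L=GROW
Query 1: R[3] = W
Query 2: F[0] = G
Query 3: U[1] = B
Query 4: B[3] = B
Query 5: U[0] = W
Query 6: F[3] = B

Answer: W G B B W B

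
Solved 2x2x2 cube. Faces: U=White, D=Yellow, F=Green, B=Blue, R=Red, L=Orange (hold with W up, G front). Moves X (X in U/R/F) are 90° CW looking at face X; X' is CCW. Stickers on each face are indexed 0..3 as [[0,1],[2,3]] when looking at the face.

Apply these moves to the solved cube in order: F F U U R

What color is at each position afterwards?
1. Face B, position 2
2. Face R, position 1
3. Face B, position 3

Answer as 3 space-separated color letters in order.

After move 1 (F): F=GGGG U=WWOO R=WRWR D=RRYY L=OYOY
After move 2 (F): F=GGGG U=WWYY R=OROR D=WWYY L=OROR
After move 3 (U): U=YWYW F=ORGG R=BBOR B=ORBB L=GGOR
After move 4 (U): U=YYWW F=BBGG R=OROR B=GGBB L=OROR
After move 5 (R): R=OORR U=YBWG F=BWGY D=WBYG B=WGYB
Query 1: B[2] = Y
Query 2: R[1] = O
Query 3: B[3] = B

Answer: Y O B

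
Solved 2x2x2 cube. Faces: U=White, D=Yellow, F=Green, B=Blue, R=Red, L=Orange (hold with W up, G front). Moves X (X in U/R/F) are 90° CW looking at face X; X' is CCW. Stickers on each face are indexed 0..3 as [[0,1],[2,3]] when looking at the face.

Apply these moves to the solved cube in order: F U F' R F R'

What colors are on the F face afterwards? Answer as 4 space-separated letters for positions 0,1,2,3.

Answer: W G Y W

Derivation:
After move 1 (F): F=GGGG U=WWOO R=WRWR D=RRYY L=OYOY
After move 2 (U): U=OWOW F=WRGG R=BBWR B=OYBB L=GGOY
After move 3 (F'): F=RGWG U=OWBW R=RBRR D=GYYY L=GWOO
After move 4 (R): R=RRRB U=OGBG F=RYWY D=GBYO B=WYWB
After move 5 (F): F=WRYY U=OGOW R=BRGB D=RRYO L=GGOB
After move 6 (R'): R=RBBG U=OWOW F=WGYW D=RRYY B=OYRB
Query: F face = WGYW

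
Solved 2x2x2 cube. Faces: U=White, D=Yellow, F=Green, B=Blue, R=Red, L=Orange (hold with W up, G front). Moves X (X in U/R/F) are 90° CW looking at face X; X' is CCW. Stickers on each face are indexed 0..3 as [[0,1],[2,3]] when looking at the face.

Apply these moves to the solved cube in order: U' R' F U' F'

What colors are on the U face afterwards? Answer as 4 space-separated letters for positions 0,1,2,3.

Answer: B B G R

Derivation:
After move 1 (U'): U=WWWW F=OOGG R=GGRR B=RRBB L=BBOO
After move 2 (R'): R=GRGR U=WBWR F=OWGW D=YOYG B=YRYB
After move 3 (F): F=GOWW U=WBOB R=WRRR D=GGYG L=BYOO
After move 4 (U'): U=BBWO F=BYWW R=GORR B=WRYB L=YROO
After move 5 (F'): F=YWBW U=BBGR R=GOGR D=ROYG L=YOOW
Query: U face = BBGR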